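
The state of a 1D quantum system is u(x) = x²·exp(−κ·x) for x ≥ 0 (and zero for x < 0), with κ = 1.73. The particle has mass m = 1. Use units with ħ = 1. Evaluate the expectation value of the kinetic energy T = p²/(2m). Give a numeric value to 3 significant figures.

0.499

T = −(ħ²/2m) d²/dx², so ⟨T⟩ = −(ħ²/2m) ∫ u*·u'' dx / ∫|u|² dx; with m = 1.
Differentiate x²·exp(−κ·x) with the product rule; every integrand then reduces to terms xʲ·e^(−2κx) on [0, ∞), with ∫₀^∞ xʲ·e^(−2κx) dx = j!/(2κ)^(j+1).
State is unnormalized: ∫|u|² dx = 0.048398, and ∫u*·(−ħ²/2m · u'') dx = 0.024142, so ⟨T⟩ = 0.024142 / 0.048398.
⟨T⟩ = 0.49882.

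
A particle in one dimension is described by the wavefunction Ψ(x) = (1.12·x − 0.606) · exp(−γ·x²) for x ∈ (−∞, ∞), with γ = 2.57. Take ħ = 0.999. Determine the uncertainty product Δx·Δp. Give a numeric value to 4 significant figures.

0.5296

Δx = √(⟨x²⟩−⟨x⟩²), Δp = √(⟨p²⟩−⟨p⟩²).
Expand each integrand as polynomial × e^(−2γx²) and use ∫x^(2j)·e^(−2γx²) dx = (2j−1)!!/(4γ)^j · √(π/(2γ)), odd powers → 0; here √(π/(2γ)) = 0.78180. Differentiate with the product rule, d/dx e^(−γx²) = −2γx·e^(−γx²).
Normalization: ∫|Ψ|² dx = 0.38250.
⟨x⟩ = -0.26989, ⟨x²⟩ = 0.14580 ⇒ Δx = 0.27011.
⟨p⟩ = 0.0000, ⟨p²⟩ = 3.8442 ⇒ Δp = 1.9607.
Δx·Δp = 0.52959.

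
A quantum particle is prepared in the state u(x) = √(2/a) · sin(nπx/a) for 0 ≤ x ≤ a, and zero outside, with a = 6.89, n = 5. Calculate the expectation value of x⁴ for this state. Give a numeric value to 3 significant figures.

442.

⟨x⁴⟩ = ∫ x⁴·|u|² dx (integrals over the domain).
With sin²θ = (1 − cos2θ)/2 on 0 ≤ x ≤ a: ∫sin²(nπx/a) dx = a/2, ∫x·sin²(nπx/a) dx = a²/4, ∫x²·sin²(nπx/a) dx = a³·(1/6 − 1/(4n²π²)); higher powers xᵏ the same way, integrating xᵏ·cos(2nπx/a) by parts.
⟨x⁴⟩ = 441.64.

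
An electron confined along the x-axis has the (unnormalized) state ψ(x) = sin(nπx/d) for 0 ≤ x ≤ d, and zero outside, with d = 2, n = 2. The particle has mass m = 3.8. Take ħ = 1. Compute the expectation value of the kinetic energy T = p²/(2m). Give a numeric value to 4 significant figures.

T = −(ħ²/2m) d²/dx², so ⟨T⟩ = −(ħ²/2m) ∫ ψ*·ψ'' dx / ∫|ψ|² dx; with m = 3.8.
d/dx sin(nπx/d) = (nπ/d)·cos(nπx/d) and d²/dx² sin(nπx/d) = −(nπ/d)²·sin(nπx/d); on 0 ≤ x ≤ d, ∫sin²(nπx/d) dx = d/2 and ∫sin(nπx/d)·cos(nπx/d) dx = 0.
State is unnormalized: ∫|ψ|² dx = 1.0000, and ∫ψ*·(−ħ²/2m · ψ'') dx = 1.2986, so ⟨T⟩ = 1.2986 / 1.0000.
⟨T⟩ = 1.2986.

1.299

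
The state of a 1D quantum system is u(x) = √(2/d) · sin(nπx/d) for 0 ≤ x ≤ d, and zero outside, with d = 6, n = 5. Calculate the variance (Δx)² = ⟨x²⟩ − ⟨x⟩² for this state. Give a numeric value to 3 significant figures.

2.93

Compute ⟨x⟩ and ⟨x²⟩ separately, then (Δx)² = ⟨x²⟩ − ⟨x⟩².
With sin²θ = (1 − cos2θ)/2 on 0 ≤ x ≤ d: ∫sin²(nπx/d) dx = d/2, ∫x·sin²(nπx/d) dx = d²/4, ∫x²·sin²(nπx/d) dx = d³·(1/6 − 1/(4n²π²)); higher powers xᵏ the same way, integrating xᵏ·cos(2nπx/d) by parts.
⟨x⟩ = 3.0000 and ⟨x²⟩ = 11.927.
(Δx)² = 11.927 − (3.0000)² = 2.9270.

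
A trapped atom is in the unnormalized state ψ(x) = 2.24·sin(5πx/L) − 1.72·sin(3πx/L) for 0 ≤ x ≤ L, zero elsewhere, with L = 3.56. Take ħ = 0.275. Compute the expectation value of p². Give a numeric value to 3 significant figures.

1.12

p² ψ = −ħ² d²ψ/dx²; ⟨p²⟩ = −ħ² ∫ ψ*·ψ'' dx / ∫|ψ|² dx.
d²/dx² sin(jπx/L) = −(jπ/L)²·sin(jπx/L); on 0 ≤ x ≤ L, ∫sin²(jπx/L) dx = L/2 and ∫sin(jπx/L)·sin(lπx/L) dx = 0 for j ≠ l, so only diagonal terms survive in ∫|ψ|² and ∫ψ·ψ″; ∫ψ·ψ′ dx = [ψ²/2] between the walls = 0.
State is unnormalized: ∫|ψ|² dx = 14.197, and ∫ψ*·(−ħ² ψ'') dx = 15.941, so ⟨p²⟩ = 15.941 / 14.197.
⟨p²⟩ = 1.1228.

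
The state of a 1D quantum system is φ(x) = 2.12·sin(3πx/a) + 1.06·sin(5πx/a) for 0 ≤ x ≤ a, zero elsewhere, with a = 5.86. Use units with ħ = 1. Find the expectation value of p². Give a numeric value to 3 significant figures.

3.51

p² φ = −ħ² d²φ/dx²; ⟨p²⟩ = −ħ² ∫ φ*·φ'' dx / ∫|φ|² dx.
d²/dx² sin(jπx/a) = −(jπ/a)²·sin(jπx/a); on 0 ≤ x ≤ a, ∫sin²(jπx/a) dx = a/2 and ∫sin(jπx/a)·sin(lπx/a) dx = 0 for j ≠ l, so only diagonal terms survive in ∫|φ|² and ∫φ·φ″; ∫φ·φ′ dx = [φ²/2] between the walls = 0.
State is unnormalized: ∫|φ|² dx = 16.461, and ∫φ*·(−ħ² φ'') dx = 57.718, so ⟨p²⟩ = 57.718 / 16.461.
⟨p²⟩ = 3.5064.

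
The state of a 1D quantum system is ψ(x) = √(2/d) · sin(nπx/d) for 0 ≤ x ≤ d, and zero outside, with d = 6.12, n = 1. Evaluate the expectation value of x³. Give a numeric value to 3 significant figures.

39.9

⟨x³⟩ = ∫ x³·|ψ|² dx (integrals over the domain).
With sin²θ = (1 − cos2θ)/2 on 0 ≤ x ≤ d: ∫sin²(nπx/d) dx = d/2, ∫x·sin²(nπx/d) dx = d²/4, ∫x²·sin²(nπx/d) dx = d³·(1/6 − 1/(4n²π²)); higher powers xᵏ the same way, integrating xᵏ·cos(2nπx/d) by parts.
⟨x³⟩ = 39.887.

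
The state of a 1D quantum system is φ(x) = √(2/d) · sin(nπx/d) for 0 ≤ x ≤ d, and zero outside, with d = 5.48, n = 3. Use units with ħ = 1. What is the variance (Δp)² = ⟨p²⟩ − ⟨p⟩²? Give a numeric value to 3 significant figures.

Compute ⟨p⟩ and ⟨p²⟩ separately; (Δp)² = ⟨p²⟩ − ⟨p⟩².
d/dx sin(nπx/d) = (nπ/d)·cos(nπx/d) and d²/dx² sin(nπx/d) = −(nπ/d)²·sin(nπx/d); on 0 ≤ x ≤ d, ∫sin²(nπx/d) dx = d/2 and ∫sin(nπx/d)·cos(nπx/d) dx = 0.
⟨p⟩ = 0.0000 and ⟨p²⟩ = 2.9579.
(Δp)² = 2.9579 − (0.0000)² = 2.9579.

2.96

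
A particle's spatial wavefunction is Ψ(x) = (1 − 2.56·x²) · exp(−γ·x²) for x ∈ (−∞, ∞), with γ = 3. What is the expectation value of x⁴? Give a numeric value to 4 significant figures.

0.01349

⟨x⁴⟩ = ∫ x⁴·|Ψ|² dx / ∫|Ψ|² dx (integrals over the domain).
Expand each integrand as polynomial × e^(−2γx²) and use ∫x^(2j)·e^(−2γx²) dx = (2j−1)!!/(4γ)^j · √(π/(2γ)), odd powers → 0; here √(π/(2γ)) = 0.72360.
State is unnormalized: ∫|Ψ|² dx = 0.51366, and ∫Ψ*·x⁴·Ψ dx = 0.0069278, so ⟨x⁴⟩ = 0.0069278 / 0.51366.
⟨x⁴⟩ = 0.013487.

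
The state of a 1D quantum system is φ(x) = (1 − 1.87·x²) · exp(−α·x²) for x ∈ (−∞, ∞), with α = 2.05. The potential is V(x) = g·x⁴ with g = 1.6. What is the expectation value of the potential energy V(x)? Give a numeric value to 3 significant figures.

⟨V⟩ = ∫ V(x)·|φ|² dx / ∫|φ|² dx.
Expand each integrand as polynomial × e^(−2αx²) and use ∫x^(2j)·e^(−2αx²) dx = (2j−1)!!/(4α)^j · √(π/(2α)), odd powers → 0; here √(π/(2α)) = 0.87535.
State is unnormalized: ∫|φ|² dx = 0.61268, and ∫φ*·V(x)·φ dx = 0.033727, so ⟨V⟩ = 0.033727 / 0.61268.
⟨V⟩ = 0.055048.

0.0550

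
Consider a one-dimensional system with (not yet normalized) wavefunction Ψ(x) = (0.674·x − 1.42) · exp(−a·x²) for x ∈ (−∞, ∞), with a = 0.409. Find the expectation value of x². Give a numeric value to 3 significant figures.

0.759

⟨x²⟩ = ∫ x²·|Ψ|² dx / ∫|Ψ|² dx (integrals over the domain).
Expand each integrand as polynomial × e^(−2ax²) and use ∫x^(2j)·e^(−2ax²) dx = (2j−1)!!/(4a)^j · √(π/(2a)), odd powers → 0; here √(π/(2a)) = 1.9597.
State is unnormalized: ∫|Ψ|² dx = 4.4958, and ∫Ψ*·x²·Ψ dx = 3.4133, so ⟨x²⟩ = 3.4133 / 4.4958.
⟨x²⟩ = 0.75922.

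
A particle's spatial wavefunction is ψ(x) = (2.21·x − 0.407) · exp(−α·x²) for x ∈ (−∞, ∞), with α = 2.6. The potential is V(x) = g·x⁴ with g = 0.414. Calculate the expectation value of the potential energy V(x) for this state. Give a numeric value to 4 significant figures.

⟨V⟩ = ∫ V(x)·|ψ|² dx / ∫|ψ|² dx.
Expand each integrand as polynomial × e^(−2αx²) and use ∫x^(2j)·e^(−2αx²) dx = (2j−1)!!/(4α)^j · √(π/(2α)), odd powers → 0; here √(π/(2α)) = 0.77727.
State is unnormalized: ∫|ψ|² dx = 0.49378, and ∫ψ*·V(x)·ψ dx = 0.022436, so ⟨V⟩ = 0.022436 / 0.49378.
⟨V⟩ = 0.045438.

0.04544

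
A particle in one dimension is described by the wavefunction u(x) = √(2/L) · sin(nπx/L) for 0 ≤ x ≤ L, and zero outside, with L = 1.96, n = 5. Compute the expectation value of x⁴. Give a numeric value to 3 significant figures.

⟨x⁴⟩ = ∫ x⁴·|u|² dx (integrals over the domain).
With sin²θ = (1 − cos2θ)/2 on 0 ≤ x ≤ L: ∫sin²(nπx/L) dx = L/2, ∫x·sin²(nπx/L) dx = L²/4, ∫x²·sin²(nπx/L) dx = L³·(1/6 − 1/(4n²π²)); higher powers xᵏ the same way, integrating xᵏ·cos(2nπx/L) by parts.
⟨x⁴⟩ = 2.8921.

2.89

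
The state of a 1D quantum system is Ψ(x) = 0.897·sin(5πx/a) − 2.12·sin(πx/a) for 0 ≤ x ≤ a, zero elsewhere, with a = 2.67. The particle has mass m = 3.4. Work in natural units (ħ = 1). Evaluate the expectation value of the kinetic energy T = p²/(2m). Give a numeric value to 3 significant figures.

T = −(ħ²/2m) d²/dx², so ⟨T⟩ = −(ħ²/2m) ∫ Ψ*·Ψ'' dx / ∫|Ψ|² dx; with m = 3.4.
d²/dx² sin(jπx/a) = −(jπ/a)²·sin(jπx/a); on 0 ≤ x ≤ a, ∫sin²(jπx/a) dx = a/2 and ∫sin(jπx/a)·sin(lπx/a) dx = 0 for j ≠ l, so only diagonal terms survive in ∫|Ψ|² and ∫Ψ·Ψ″; ∫Ψ·Ψ′ dx = [Ψ²/2] between the walls = 0.
State is unnormalized: ∫|Ψ|² dx = 7.0742, and ∫Ψ*·(−ħ²/2m · Ψ'') dx = 6.6889, so ⟨T⟩ = 6.6889 / 7.0742.
⟨T⟩ = 0.94554.

0.946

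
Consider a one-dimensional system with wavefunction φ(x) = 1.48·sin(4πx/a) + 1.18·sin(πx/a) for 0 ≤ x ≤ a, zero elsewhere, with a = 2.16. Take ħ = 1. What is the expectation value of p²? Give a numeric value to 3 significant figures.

21.5

p² φ = −ħ² d²φ/dx²; ⟨p²⟩ = −ħ² ∫ φ*·φ'' dx / ∫|φ|² dx.
d²/dx² sin(jπx/a) = −(jπ/a)²·sin(jπx/a); on 0 ≤ x ≤ a, ∫sin²(jπx/a) dx = a/2 and ∫sin(jπx/a)·sin(lπx/a) dx = 0 for j ≠ l, so only diagonal terms survive in ∫|φ|² and ∫φ·φ″; ∫φ·φ′ dx = [φ²/2] between the walls = 0.
State is unnormalized: ∫|φ|² dx = 3.8694, and ∫φ*·(−ħ² φ'') dx = 83.249, so ⟨p²⟩ = 83.249 / 3.8694.
⟨p²⟩ = 21.515.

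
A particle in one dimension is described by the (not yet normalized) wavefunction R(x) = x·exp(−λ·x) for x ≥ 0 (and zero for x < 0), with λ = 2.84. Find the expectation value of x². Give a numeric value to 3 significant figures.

⟨x²⟩ = ∫ x²·|R|² dx / ∫|R|² dx (integrals over the domain).
Every integrand reduces to terms xʲ·e^(−2λx) on [0, ∞); use ∫₀^∞ xʲ·e^(−2λx) dx = j!/(2λ)^(j+1).
State is unnormalized: ∫|R|² dx = 0.010914, and ∫R*·x²·R dx = 0.0040595, so ⟨x²⟩ = 0.0040595 / 0.010914.
⟨x²⟩ = 0.37195.

0.372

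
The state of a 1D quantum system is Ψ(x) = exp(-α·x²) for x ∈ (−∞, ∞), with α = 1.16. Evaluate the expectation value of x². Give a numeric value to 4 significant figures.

⟨x²⟩ = ∫ x²·|Ψ|² dx / ∫|Ψ|² dx (integrals over the domain).
Gaussian moments: ∫x^(2j)·e^(−2αx²) dx = (2j−1)!!/(4α)^j · √(π/(2α)), odd powers integrate to 0; here √(π/(2α)) = 1.1637.
State is unnormalized: ∫|Ψ|² dx = 1.1637, and ∫Ψ*·x²·Ψ dx = 0.25079, so ⟨x²⟩ = 0.25079 / 1.1637.
⟨x²⟩ = 0.21552.

0.2155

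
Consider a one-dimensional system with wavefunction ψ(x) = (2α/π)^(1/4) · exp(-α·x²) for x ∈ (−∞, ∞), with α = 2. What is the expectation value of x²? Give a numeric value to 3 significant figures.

⟨x²⟩ = ∫ x²·|ψ|² dx (integrals over the domain).
Gaussian moments: ∫x^(2j)·e^(−2αx²) dx = (2j−1)!!/(4α)^j · √(π/(2α)), odd powers integrate to 0; here √(π/(2α)) = 0.88623.
⟨x²⟩ = 0.12500.

0.125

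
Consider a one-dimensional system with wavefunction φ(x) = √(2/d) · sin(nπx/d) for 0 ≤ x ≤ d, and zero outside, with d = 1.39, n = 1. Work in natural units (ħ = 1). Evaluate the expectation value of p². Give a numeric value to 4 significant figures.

p² φ = −ħ² d²φ/dx²; ⟨p²⟩ = −ħ² ∫ φ*·φ'' dx.
d/dx sin(nπx/d) = (nπ/d)·cos(nπx/d) and d²/dx² sin(nπx/d) = −(nπ/d)²·sin(nπx/d); on 0 ≤ x ≤ d, ∫sin²(nπx/d) dx = d/2 and ∫sin(nπx/d)·cos(nπx/d) dx = 0.
⟨p²⟩ = 5.1082.

5.108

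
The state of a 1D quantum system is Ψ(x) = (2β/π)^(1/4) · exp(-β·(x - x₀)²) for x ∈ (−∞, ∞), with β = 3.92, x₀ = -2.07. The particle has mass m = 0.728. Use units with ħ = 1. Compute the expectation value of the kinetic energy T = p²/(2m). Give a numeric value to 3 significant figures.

2.69

T = −(ħ²/2m) d²/dx², so ⟨T⟩ = −(ħ²/2m) ∫ Ψ*·Ψ'' dx; with m = 0.728.
Gaussian moments (u = x − x₀): ∫u^(2j)·e^(−2βu²) du = (2j−1)!!/(4β)^j · √(π/(2β)), odd powers integrate to 0; here √(π/(2β)) = 0.63302. Derivatives: d/dx e^(−βu²) = −2βu·e^(−βu²), d²/dx² e^(−βu²) = (4β²u² − 2β)·e^(−βu²).
⟨T⟩ = 2.6923.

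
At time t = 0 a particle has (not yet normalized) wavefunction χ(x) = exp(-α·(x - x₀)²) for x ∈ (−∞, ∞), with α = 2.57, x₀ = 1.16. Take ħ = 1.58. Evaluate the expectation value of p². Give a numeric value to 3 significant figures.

6.42

p² χ = −ħ² d²χ/dx²; ⟨p²⟩ = −ħ² ∫ χ*·χ'' dx / ∫|χ|² dx.
Gaussian moments (u = x − x₀): ∫u^(2j)·e^(−2αu²) du = (2j−1)!!/(4α)^j · √(π/(2α)), odd powers integrate to 0; here √(π/(2α)) = 0.78180. Derivatives: d/dx e^(−αu²) = −2αu·e^(−αu²), d²/dx² e^(−αu²) = (4α²u² − 2α)·e^(−αu²).
State is unnormalized: ∫|χ|² dx = 0.78180, and ∫χ*·(−ħ² χ'') dx = 5.0158, so ⟨p²⟩ = 5.0158 / 0.78180.
⟨p²⟩ = 6.4157.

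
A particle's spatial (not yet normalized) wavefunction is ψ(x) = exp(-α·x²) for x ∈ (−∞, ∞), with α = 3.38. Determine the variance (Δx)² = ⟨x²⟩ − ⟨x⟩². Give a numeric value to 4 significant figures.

0.07396

Compute ⟨x⟩ and ⟨x²⟩ separately, then (Δx)² = ⟨x²⟩ − ⟨x⟩².
Gaussian moments: ∫x^(2j)·e^(−2αx²) dx = (2j−1)!!/(4α)^j · √(π/(2α)), odd powers integrate to 0; here √(π/(2α)) = 0.68171.
Normalization: ∫|ψ|² dx = 0.68171.
⟨x⟩ = 0.0000 and ⟨x²⟩ = 0.073964.
(Δx)² = 0.073964 − (0.0000)² = 0.073964.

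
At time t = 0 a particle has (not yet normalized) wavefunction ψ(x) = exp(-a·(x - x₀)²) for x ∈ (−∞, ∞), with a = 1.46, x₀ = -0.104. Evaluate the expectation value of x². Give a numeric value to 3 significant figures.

⟨x²⟩ = ∫ x²·|ψ|² dx / ∫|ψ|² dx (integrals over the domain).
Gaussian moments (u = x − x₀): ∫u^(2j)·e^(−2au²) du = (2j−1)!!/(4a)^j · √(π/(2a)), odd powers integrate to 0; here √(π/(2a)) = 1.0373.
State is unnormalized: ∫|ψ|² dx = 1.0373, and ∫ψ*·x²·ψ dx = 0.18883, so ⟨x²⟩ = 0.18883 / 1.0373.
⟨x²⟩ = 0.18205.

0.182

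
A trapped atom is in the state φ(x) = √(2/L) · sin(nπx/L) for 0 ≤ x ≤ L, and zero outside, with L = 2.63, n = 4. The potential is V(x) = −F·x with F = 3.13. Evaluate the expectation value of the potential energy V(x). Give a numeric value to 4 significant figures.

⟨V⟩ = ∫ V(x)·|φ|² dx.
With sin²θ = (1 − cos2θ)/2 on 0 ≤ x ≤ L: ∫sin²(nπx/L) dx = L/2, ∫x·sin²(nπx/L) dx = L²/4, ∫x²·sin²(nπx/L) dx = L³·(1/6 − 1/(4n²π²)); higher powers xᵏ the same way, integrating xᵏ·cos(2nπx/L) by parts.
⟨V⟩ = -4.1160.

-4.116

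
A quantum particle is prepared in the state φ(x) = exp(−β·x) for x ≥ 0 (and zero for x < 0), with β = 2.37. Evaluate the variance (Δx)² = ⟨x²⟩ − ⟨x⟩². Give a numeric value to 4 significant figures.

Compute ⟨x⟩ and ⟨x²⟩ separately, then (Δx)² = ⟨x²⟩ − ⟨x⟩².
Every integrand reduces to terms xʲ·e^(−2βx) on [0, ∞); use ∫₀^∞ xʲ·e^(−2βx) dx = j!/(2β)^(j+1).
Normalization: ∫|φ|² dx = 0.21097.
⟨x⟩ = 0.21097 and ⟨x²⟩ = 0.089017.
(Δx)² = 0.089017 − (0.21097)² = 0.044509.

0.04451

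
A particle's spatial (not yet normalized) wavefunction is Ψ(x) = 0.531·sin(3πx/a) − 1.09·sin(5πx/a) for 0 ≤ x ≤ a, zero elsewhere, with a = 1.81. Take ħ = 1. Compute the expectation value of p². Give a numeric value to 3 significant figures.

66.1

p² Ψ = −ħ² d²Ψ/dx²; ⟨p²⟩ = −ħ² ∫ Ψ*·Ψ'' dx / ∫|Ψ|² dx.
d²/dx² sin(jπx/a) = −(jπ/a)²·sin(jπx/a); on 0 ≤ x ≤ a, ∫sin²(jπx/a) dx = a/2 and ∫sin(jπx/a)·sin(lπx/a) dx = 0 for j ≠ l, so only diagonal terms survive in ∫|Ψ|² and ∫Ψ·Ψ″; ∫Ψ·Ψ′ dx = [Ψ²/2] between the walls = 0.
State is unnormalized: ∫|Ψ|² dx = 1.3304, and ∫Ψ*·(−ħ² Ψ'') dx = 87.900, so ⟨p²⟩ = 87.900 / 1.3304.
⟨p²⟩ = 66.070.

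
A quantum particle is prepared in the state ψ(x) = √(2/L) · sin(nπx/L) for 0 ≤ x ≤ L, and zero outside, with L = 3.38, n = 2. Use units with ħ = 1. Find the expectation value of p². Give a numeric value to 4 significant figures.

3.456

p² ψ = −ħ² d²ψ/dx²; ⟨p²⟩ = −ħ² ∫ ψ*·ψ'' dx.
d/dx sin(nπx/L) = (nπ/L)·cos(nπx/L) and d²/dx² sin(nπx/L) = −(nπ/L)²·sin(nπx/L); on 0 ≤ x ≤ L, ∫sin²(nπx/L) dx = L/2 and ∫sin(nπx/L)·cos(nπx/L) dx = 0.
⟨p²⟩ = 3.4556.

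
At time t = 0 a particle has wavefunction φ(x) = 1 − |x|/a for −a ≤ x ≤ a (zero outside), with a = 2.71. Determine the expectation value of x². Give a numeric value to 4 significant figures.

0.7344

⟨x²⟩ = ∫ x²·|φ|² dx / ∫|φ|² dx (integrals over the domain).
φ is even, so ∫ over [−a, a] = 2∫₀ᵃ with φ = 1 − x/a there: ∫₀ᵃ (1 − x/a)² dx = a/3, ∫₀ᵃ x²(1 − x/a)² dx = a³/30, ∫₀ᵃ x⁴(1 − x/a)² dx = a⁵/105.
State is unnormalized: ∫|φ|² dx = 1.8067, and ∫φ*·x²·φ dx = 1.3268, so ⟨x²⟩ = 1.3268 / 1.8067.
⟨x²⟩ = 0.73441.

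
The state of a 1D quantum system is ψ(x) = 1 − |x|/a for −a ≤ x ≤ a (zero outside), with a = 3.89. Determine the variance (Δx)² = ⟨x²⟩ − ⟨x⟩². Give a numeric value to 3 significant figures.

Compute ⟨x⟩ and ⟨x²⟩ separately, then (Δx)² = ⟨x²⟩ − ⟨x⟩².
ψ is even, so ∫ over [−a, a] = 2∫₀ᵃ with ψ = 1 − x/a there: ∫₀ᵃ (1 − x/a)² dx = a/3, ∫₀ᵃ x²(1 − x/a)² dx = a³/30, ∫₀ᵃ x⁴(1 − x/a)² dx = a⁵/105.
Normalization: ∫|ψ|² dx = 2.5933.
⟨x⟩ = 0.0000 and ⟨x²⟩ = 1.5132.
(Δx)² = 1.5132 − (0.0000)² = 1.5132.

1.51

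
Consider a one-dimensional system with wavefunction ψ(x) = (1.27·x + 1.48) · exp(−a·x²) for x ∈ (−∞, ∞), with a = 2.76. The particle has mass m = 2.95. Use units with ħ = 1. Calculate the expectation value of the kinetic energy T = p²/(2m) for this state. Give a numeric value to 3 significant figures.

T = −(ħ²/2m) d²/dx², so ⟨T⟩ = −(ħ²/2m) ∫ ψ*·ψ'' dx / ∫|ψ|² dx; with m = 2.95.
Expand each integrand as polynomial × e^(−2ax²) and use ∫x^(2j)·e^(−2ax²) dx = (2j−1)!!/(4a)^j · √(π/(2a)), odd powers → 0; here √(π/(2a)) = 0.75441. Differentiate with the product rule, d/dx e^(−ax²) = −2ax·e^(−ax²).
State is unnormalized: ∫|ψ|² dx = 1.7627, and ∫ψ*·(−ħ²/2m · ψ'') dx = 0.92769, so ⟨T⟩ = 0.92769 / 1.7627.
⟨T⟩ = 0.52630.

0.526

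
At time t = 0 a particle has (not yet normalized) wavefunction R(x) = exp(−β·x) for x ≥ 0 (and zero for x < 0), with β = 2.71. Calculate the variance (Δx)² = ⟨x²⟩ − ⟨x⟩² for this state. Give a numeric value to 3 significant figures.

0.0340

Compute ⟨x⟩ and ⟨x²⟩ separately, then (Δx)² = ⟨x²⟩ − ⟨x⟩².
Every integrand reduces to terms xʲ·e^(−2βx) on [0, ∞); use ∫₀^∞ xʲ·e^(−2βx) dx = j!/(2β)^(j+1).
Normalization: ∫|R|² dx = 0.18450.
⟨x⟩ = 0.18450 and ⟨x²⟩ = 0.068082.
(Δx)² = 0.068082 − (0.18450)² = 0.034041.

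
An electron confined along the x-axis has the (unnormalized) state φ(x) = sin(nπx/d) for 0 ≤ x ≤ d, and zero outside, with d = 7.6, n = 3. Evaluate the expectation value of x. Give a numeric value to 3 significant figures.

⟨x⟩ = ∫ x·|φ|² dx / ∫|φ|² dx (integrals over the domain).
With sin²θ = (1 − cos2θ)/2 on 0 ≤ x ≤ d: ∫sin²(nπx/d) dx = d/2, ∫x·sin²(nπx/d) dx = d²/4, ∫x²·sin²(nπx/d) dx = d³·(1/6 − 1/(4n²π²)); higher powers xᵏ the same way, integrating xᵏ·cos(2nπx/d) by parts.
State is unnormalized: ∫|φ|² dx = 3.8000, and ∫φ*·x·φ dx = 14.440, so ⟨x⟩ = 14.440 / 3.8000.
⟨x⟩ = 3.8000.

3.80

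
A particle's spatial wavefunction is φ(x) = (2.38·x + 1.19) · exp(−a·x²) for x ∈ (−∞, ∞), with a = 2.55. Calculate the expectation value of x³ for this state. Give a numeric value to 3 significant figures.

0.0829

⟨x³⟩ = ∫ x³·|φ|² dx / ∫|φ|² dx (integrals over the domain).
Expand each integrand as polynomial × e^(−2ax²) and use ∫x^(2j)·e^(−2ax²) dx = (2j−1)!!/(4a)^j · √(π/(2a)), odd powers → 0; here √(π/(2a)) = 0.78486.
State is unnormalized: ∫|φ|² dx = 1.5473, and ∫φ*·x³·φ dx = 0.12819, so ⟨x³⟩ = 0.12819 / 1.5473.
⟨x³⟩ = 0.082850.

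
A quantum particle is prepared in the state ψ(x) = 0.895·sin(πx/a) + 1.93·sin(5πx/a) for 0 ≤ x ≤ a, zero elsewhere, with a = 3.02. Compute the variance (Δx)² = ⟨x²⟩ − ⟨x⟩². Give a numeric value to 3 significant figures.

0.712

Compute ⟨x⟩ and ⟨x²⟩ separately, then (Δx)² = ⟨x²⟩ − ⟨x⟩².
On 0 ≤ x ≤ a (j ≠ l): ∫sin²(jπx/a) dx = a/2, ∫sin(jπx/a)·sin(lπx/a) dx = 0; diagonal moments ∫x·sin²(jπx/a) dx = a²/4, ∫x²·sin²(jπx/a) dx = a³·(1/6 − 1/(4j²π²)); cross terms ∫x·sin(jπx/a)·sin(lπx/a) dx = 0 for j + l even and −4jla²/(π²(j² − l²)²) for j + l odd, ∫x²·sin(jπx/a)·sin(lπx/a) dx = (−1)^(j+l)·4jla³/(π²(j² − l²)²); higher powers the same way via product-to-sum and parts.
Normalization: ∫|ψ|² dx = 6.8341.
⟨x⟩ = 1.5100 and ⟨x²⟩ = 2.9921.
(Δx)² = 2.9921 − (1.5100)² = 0.71203.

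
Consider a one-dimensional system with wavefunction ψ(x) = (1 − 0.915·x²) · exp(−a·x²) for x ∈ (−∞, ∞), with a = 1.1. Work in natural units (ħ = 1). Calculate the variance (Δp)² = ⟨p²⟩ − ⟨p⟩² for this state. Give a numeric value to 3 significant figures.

Compute ⟨p⟩ and ⟨p²⟩ separately; (Δp)² = ⟨p²⟩ − ⟨p⟩².
Expand each integrand as polynomial × e^(−2ax²) and use ∫x^(2j)·e^(−2ax²) dx = (2j−1)!!/(4a)^j · √(π/(2a)), odd powers → 0; here √(π/(2a)) = 1.1950. Differentiate with the product rule, d/dx e^(−ax²) = −2ax·e^(−ax²).
Normalization: ∫|ψ|² dx = 0.85301.
⟨p⟩ = 0.0000 and ⟨p²⟩ = 2.6484.
(Δp)² = 2.6484 − (0.0000)² = 2.6484.

2.65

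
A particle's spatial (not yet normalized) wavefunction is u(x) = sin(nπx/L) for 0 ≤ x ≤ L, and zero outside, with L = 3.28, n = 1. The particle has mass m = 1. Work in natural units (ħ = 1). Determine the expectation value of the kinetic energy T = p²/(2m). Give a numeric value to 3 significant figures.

0.459

T = −(ħ²/2m) d²/dx², so ⟨T⟩ = −(ħ²/2m) ∫ u*·u'' dx / ∫|u|² dx; with m = 1.
d/dx sin(nπx/L) = (nπ/L)·cos(nπx/L) and d²/dx² sin(nπx/L) = −(nπ/L)²·sin(nπx/L); on 0 ≤ x ≤ L, ∫sin²(nπx/L) dx = L/2 and ∫sin(nπx/L)·cos(nπx/L) dx = 0.
State is unnormalized: ∫|u|² dx = 1.6400, and ∫u*·(−ħ²/2m · u'') dx = 0.75226, so ⟨T⟩ = 0.75226 / 1.6400.
⟨T⟩ = 0.45869.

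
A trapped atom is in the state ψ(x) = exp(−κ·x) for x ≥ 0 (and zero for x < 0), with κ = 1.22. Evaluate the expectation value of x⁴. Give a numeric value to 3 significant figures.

⟨x⁴⟩ = ∫ x⁴·|ψ|² dx / ∫|ψ|² dx (integrals over the domain).
Every integrand reduces to terms xʲ·e^(−2κx) on [0, ∞); use ∫₀^∞ xʲ·e^(−2κx) dx = j!/(2κ)^(j+1).
State is unnormalized: ∫|ψ|² dx = 0.40984, and ∫ψ*·x⁴·ψ dx = 0.27750, so ⟨x⁴⟩ = 0.27750 / 0.40984.
⟨x⁴⟩ = 0.67710.

0.677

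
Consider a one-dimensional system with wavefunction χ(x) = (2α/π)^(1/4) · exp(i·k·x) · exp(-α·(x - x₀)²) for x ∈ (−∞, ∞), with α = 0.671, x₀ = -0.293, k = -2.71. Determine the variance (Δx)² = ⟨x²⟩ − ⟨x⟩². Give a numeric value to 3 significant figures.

Compute ⟨x⟩ and ⟨x²⟩ separately, then (Δx)² = ⟨x²⟩ − ⟨x⟩².
Gaussian moments (u = x − x₀): ∫u^(2j)·e^(−2αu²) du = (2j−1)!!/(4α)^j · √(π/(2α)), odd powers integrate to 0; here √(π/(2α)) = 1.5300.
⟨x⟩ = -0.29300 and ⟨x²⟩ = 0.45843.
(Δx)² = 0.45843 − (-0.29300)² = 0.37258.

0.373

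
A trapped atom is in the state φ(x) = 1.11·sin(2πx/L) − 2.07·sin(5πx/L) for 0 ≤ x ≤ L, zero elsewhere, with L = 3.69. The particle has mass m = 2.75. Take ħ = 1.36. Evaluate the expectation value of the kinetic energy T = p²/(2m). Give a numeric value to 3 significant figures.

4.95

T = −(ħ²/2m) d²/dx², so ⟨T⟩ = −(ħ²/2m) ∫ φ*·φ'' dx / ∫|φ|² dx; with m = 2.75.
d²/dx² sin(jπx/L) = −(jπ/L)²·sin(jπx/L); on 0 ≤ x ≤ L, ∫sin²(jπx/L) dx = L/2 and ∫sin(jπx/L)·sin(lπx/L) dx = 0 for j ≠ l, so only diagonal terms survive in ∫|φ|² and ∫φ·φ″; ∫φ·φ′ dx = [φ²/2] between the walls = 0.
State is unnormalized: ∫|φ|² dx = 10.179, and ∫φ*·(−ħ²/2m · φ'') dx = 50.393, so ⟨T⟩ = 50.393 / 10.179.
⟨T⟩ = 4.9508.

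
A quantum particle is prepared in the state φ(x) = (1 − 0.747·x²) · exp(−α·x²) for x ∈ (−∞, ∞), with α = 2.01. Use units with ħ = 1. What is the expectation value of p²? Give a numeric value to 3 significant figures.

2.98

p² φ = −ħ² d²φ/dx²; ⟨p²⟩ = −ħ² ∫ φ*·φ'' dx / ∫|φ|² dx.
Expand each integrand as polynomial × e^(−2αx²) and use ∫x^(2j)·e^(−2αx²) dx = (2j−1)!!/(4α)^j · √(π/(2α)), odd powers → 0; here √(π/(2α)) = 0.88402. Differentiate with the product rule, d/dx e^(−αx²) = −2αx·e^(−αx²).
State is unnormalized: ∫|φ|² dx = 0.74264, and ∫φ*·(−ħ² φ'') dx = 2.2144, so ⟨p²⟩ = 2.2144 / 0.74264.
⟨p²⟩ = 2.9818.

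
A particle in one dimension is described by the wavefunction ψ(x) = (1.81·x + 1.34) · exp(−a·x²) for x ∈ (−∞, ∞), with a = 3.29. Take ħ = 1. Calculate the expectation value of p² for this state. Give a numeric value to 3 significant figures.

p² ψ = −ħ² d²ψ/dx²; ⟨p²⟩ = −ħ² ∫ ψ*·ψ'' dx / ∫|ψ|² dx.
Expand each integrand as polynomial × e^(−2ax²) and use ∫x^(2j)·e^(−2ax²) dx = (2j−1)!!/(4a)^j · √(π/(2a)), odd powers → 0; here √(π/(2a)) = 0.69097. Differentiate with the product rule, d/dx e^(−ax²) = −2ax·e^(−ax²).
State is unnormalized: ∫|ψ|² dx = 1.4127, and ∫ψ*·(−ħ² ψ'') dx = 5.7797, so ⟨p²⟩ = 5.7797 / 1.4127.
⟨p²⟩ = 4.0912.

4.09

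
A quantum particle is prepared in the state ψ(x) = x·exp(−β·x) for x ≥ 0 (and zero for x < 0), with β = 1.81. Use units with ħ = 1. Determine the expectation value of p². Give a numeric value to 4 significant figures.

3.276

p² ψ = −ħ² d²ψ/dx²; ⟨p²⟩ = −ħ² ∫ ψ*·ψ'' dx / ∫|ψ|² dx.
Differentiate x·exp(−β·x) with the product rule; every integrand then reduces to terms xʲ·e^(−2βx) on [0, ∞), with ∫₀^∞ xʲ·e^(−2βx) dx = j!/(2β)^(j+1).
State is unnormalized: ∫|ψ|² dx = 0.042160, and ∫ψ*·(−ħ² ψ'') dx = 0.13812, so ⟨p²⟩ = 0.13812 / 0.042160.
⟨p²⟩ = 3.2761.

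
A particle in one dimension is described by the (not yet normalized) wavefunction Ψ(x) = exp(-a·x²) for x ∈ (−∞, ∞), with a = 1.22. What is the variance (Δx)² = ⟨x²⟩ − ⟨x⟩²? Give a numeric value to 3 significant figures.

Compute ⟨x⟩ and ⟨x²⟩ separately, then (Δx)² = ⟨x²⟩ − ⟨x⟩².
Gaussian moments: ∫x^(2j)·e^(−2ax²) dx = (2j−1)!!/(4a)^j · √(π/(2a)), odd powers integrate to 0; here √(π/(2a)) = 1.1347.
Normalization: ∫|Ψ|² dx = 1.1347.
⟨x⟩ = 0.0000 and ⟨x²⟩ = 0.20492.
(Δx)² = 0.20492 − (0.0000)² = 0.20492.

0.205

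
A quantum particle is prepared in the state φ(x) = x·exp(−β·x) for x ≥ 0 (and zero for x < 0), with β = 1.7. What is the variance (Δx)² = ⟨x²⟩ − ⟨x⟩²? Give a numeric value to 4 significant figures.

Compute ⟨x⟩ and ⟨x²⟩ separately, then (Δx)² = ⟨x²⟩ − ⟨x⟩².
Every integrand reduces to terms xʲ·e^(−2βx) on [0, ∞); use ∫₀^∞ xʲ·e^(−2βx) dx = j!/(2β)^(j+1).
Normalization: ∫|φ|² dx = 0.050885.
⟨x⟩ = 0.88235 and ⟨x²⟩ = 1.0381.
(Δx)² = 1.0381 − (0.88235)² = 0.25952.

0.2595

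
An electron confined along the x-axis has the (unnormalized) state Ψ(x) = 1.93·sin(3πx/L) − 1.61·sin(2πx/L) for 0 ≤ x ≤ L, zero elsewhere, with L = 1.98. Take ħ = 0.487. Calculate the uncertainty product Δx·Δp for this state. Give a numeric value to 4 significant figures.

Δx = √(⟨x²⟩−⟨x⟩²), Δp = √(⟨p²⟩−⟨p⟩²).
On 0 ≤ x ≤ L (j ≠ l): ∫sin²(jπx/L) dx = L/2, ∫sin(jπx/L)·sin(lπx/L) dx = 0; diagonal moments ∫x·sin²(jπx/L) dx = L²/4, ∫x²·sin²(jπx/L) dx = L³·(1/6 − 1/(4j²π²)); cross terms ∫x·sin(jπx/L)·sin(lπx/L) dx = 0 for j + l even and −4jlL²/(π²(j² − l²)²) for j + l odd, ∫x²·sin(jπx/L)·sin(lπx/L) dx = (−1)^(j+l)·4jlL³/(π²(j² − l²)²); higher powers the same way via product-to-sum and parts. d²/dx² sin(jπx/L) = −(jπ/L)²·sin(jπx/L); on 0 ≤ x ≤ L, ∫sin²(jπx/L) dx = L/2 and ∫sin(jπx/L)·sin(lπx/L) dx = 0 for j ≠ l, so only diagonal terms survive in ∫|Ψ|² and ∫Ψ·Ψ″; ∫Ψ·Ψ′ dx = [Ψ²/2] between the walls = 0.
Normalization: ∫|Ψ|² dx = 6.2538.
⟨x⟩ = 1.3689, ⟨x²⟩ = 2.0237 ⇒ Δx = 0.38693.
⟨p⟩ = 0.0000, ⟨p²⟩ = 4.1486 ⇒ Δp = 2.0368.
Δx·Δp = 0.78812.

0.7881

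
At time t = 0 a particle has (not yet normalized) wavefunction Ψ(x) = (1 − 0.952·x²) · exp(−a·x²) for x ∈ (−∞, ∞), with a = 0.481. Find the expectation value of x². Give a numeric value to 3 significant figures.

1.19

⟨x²⟩ = ∫ x²·|Ψ|² dx / ∫|Ψ|² dx (integrals over the domain).
Expand each integrand as polynomial × e^(−2ax²) and use ∫x^(2j)·e^(−2ax²) dx = (2j−1)!!/(4a)^j · √(π/(2a)), odd powers → 0; here √(π/(2a)) = 1.8071.
State is unnormalized: ∫|Ψ|² dx = 1.3461, and ∫Ψ*·x²·Ψ dx = 1.6001, so ⟨x²⟩ = 1.6001 / 1.3461.
⟨x²⟩ = 1.1887.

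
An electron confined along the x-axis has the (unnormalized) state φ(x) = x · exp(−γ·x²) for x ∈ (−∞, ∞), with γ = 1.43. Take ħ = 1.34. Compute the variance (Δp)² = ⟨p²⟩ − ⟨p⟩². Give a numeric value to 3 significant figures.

7.70

Compute ⟨p⟩ and ⟨p²⟩ separately; (Δp)² = ⟨p²⟩ − ⟨p⟩².
Expand each integrand as polynomial × e^(−2γx²) and use ∫x^(2j)·e^(−2γx²) dx = (2j−1)!!/(4γ)^j · √(π/(2γ)), odd powers → 0; here √(π/(2γ)) = 1.0481. Differentiate with the product rule, d/dx e^(−γx²) = −2γx·e^(−γx²).
Normalization: ∫|φ|² dx = 0.18323.
⟨p⟩ = 0.0000 and ⟨p²⟩ = 7.7031.
(Δp)² = 7.7031 − (0.0000)² = 7.7031.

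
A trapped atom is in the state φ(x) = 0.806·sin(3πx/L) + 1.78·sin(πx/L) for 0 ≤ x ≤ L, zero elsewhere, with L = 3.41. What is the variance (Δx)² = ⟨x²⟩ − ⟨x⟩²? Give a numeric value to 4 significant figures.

Compute ⟨x⟩ and ⟨x²⟩ separately, then (Δx)² = ⟨x²⟩ − ⟨x⟩².
On 0 ≤ x ≤ L (j ≠ l): ∫sin²(jπx/L) dx = L/2, ∫sin(jπx/L)·sin(lπx/L) dx = 0; diagonal moments ∫x·sin²(jπx/L) dx = L²/4, ∫x²·sin²(jπx/L) dx = L³·(1/6 − 1/(4j²π²)); cross terms ∫x·sin(jπx/L)·sin(lπx/L) dx = 0 for j + l even and −4jlL²/(π²(j² − l²)²) for j + l odd, ∫x²·sin(jπx/L)·sin(lπx/L) dx = (−1)^(j+l)·4jlL³/(π²(j² − l²)²); higher powers the same way via product-to-sum and parts.
Normalization: ∫|φ|² dx = 6.5098.
⟨x⟩ = 1.7050 and ⟨x²⟩ = 3.7081.
(Δx)² = 3.7081 − (1.7050)² = 0.80105.

0.8011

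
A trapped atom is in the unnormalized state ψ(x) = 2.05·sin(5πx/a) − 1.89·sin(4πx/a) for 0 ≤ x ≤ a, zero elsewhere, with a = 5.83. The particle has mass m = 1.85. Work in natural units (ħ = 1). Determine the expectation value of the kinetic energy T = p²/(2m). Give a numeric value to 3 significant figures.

T = −(ħ²/2m) d²/dx², so ⟨T⟩ = −(ħ²/2m) ∫ ψ*·ψ'' dx / ∫|ψ|² dx; with m = 1.85.
d²/dx² sin(jπx/a) = −(jπ/a)²·sin(jπx/a); on 0 ≤ x ≤ a, ∫sin²(jπx/a) dx = a/2 and ∫sin(jπx/a)·sin(lπx/a) dx = 0 for j ≠ l, so only diagonal terms survive in ∫|ψ|² and ∫ψ·ψ″; ∫ψ·ψ′ dx = [ψ²/2] between the walls = 0.
State is unnormalized: ∫|ψ|² dx = 22.663, and ∫ψ*·(−ħ²/2m · ψ'') dx = 37.110, so ⟨T⟩ = 37.110 / 22.663.
⟨T⟩ = 1.6375.

1.64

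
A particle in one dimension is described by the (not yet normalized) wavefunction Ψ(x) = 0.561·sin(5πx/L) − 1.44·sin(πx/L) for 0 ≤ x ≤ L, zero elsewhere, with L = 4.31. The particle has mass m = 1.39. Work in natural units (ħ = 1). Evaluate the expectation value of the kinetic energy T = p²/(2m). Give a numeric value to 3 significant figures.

T = −(ħ²/2m) d²/dx², so ⟨T⟩ = −(ħ²/2m) ∫ Ψ*·Ψ'' dx / ∫|Ψ|² dx; with m = 1.39.
d²/dx² sin(jπx/L) = −(jπ/L)²·sin(jπx/L); on 0 ≤ x ≤ L, ∫sin²(jπx/L) dx = L/2 and ∫sin(jπx/L)·sin(lπx/L) dx = 0 for j ≠ l, so only diagonal terms survive in ∫|Ψ|² and ∫Ψ·Ψ″; ∫Ψ·Ψ′ dx = [Ψ²/2] between the walls = 0.
State is unnormalized: ∫|Ψ|² dx = 5.1468, and ∫Ψ*·(−ħ²/2m · Ψ'') dx = 4.0945, so ⟨T⟩ = 4.0945 / 5.1468.
⟨T⟩ = 0.79555.

0.796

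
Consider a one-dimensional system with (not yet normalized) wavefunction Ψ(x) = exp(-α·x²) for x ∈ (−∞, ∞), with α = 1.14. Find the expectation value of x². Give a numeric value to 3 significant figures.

⟨x²⟩ = ∫ x²·|Ψ|² dx / ∫|Ψ|² dx (integrals over the domain).
Gaussian moments: ∫x^(2j)·e^(−2αx²) dx = (2j−1)!!/(4α)^j · √(π/(2α)), odd powers integrate to 0; here √(π/(2α)) = 1.1738.
State is unnormalized: ∫|Ψ|² dx = 1.1738, and ∫Ψ*·x²·Ψ dx = 0.25742, so ⟨x²⟩ = 0.25742 / 1.1738.
⟨x²⟩ = 0.21930.

0.219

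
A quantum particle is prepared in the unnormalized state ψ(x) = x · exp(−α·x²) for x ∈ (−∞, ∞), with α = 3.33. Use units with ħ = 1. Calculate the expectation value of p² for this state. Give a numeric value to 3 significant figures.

9.99

p² ψ = −ħ² d²ψ/dx²; ⟨p²⟩ = −ħ² ∫ ψ*·ψ'' dx / ∫|ψ|² dx.
Expand each integrand as polynomial × e^(−2αx²) and use ∫x^(2j)·e^(−2αx²) dx = (2j−1)!!/(4α)^j · √(π/(2α)), odd powers → 0; here √(π/(2α)) = 0.68681. Differentiate with the product rule, d/dx e^(−αx²) = −2αx·e^(−αx²).
State is unnormalized: ∫|ψ|² dx = 0.051562, and ∫ψ*·(−ħ² ψ'') dx = 0.51511, so ⟨p²⟩ = 0.51511 / 0.051562.
⟨p²⟩ = 9.9900.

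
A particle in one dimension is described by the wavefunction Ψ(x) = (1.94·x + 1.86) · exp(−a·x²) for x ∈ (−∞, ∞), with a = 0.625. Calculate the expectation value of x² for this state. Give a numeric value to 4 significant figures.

0.6426

⟨x²⟩ = ∫ x²·|Ψ|² dx / ∫|Ψ|² dx (integrals over the domain).
Expand each integrand as polynomial × e^(−2ax²) and use ∫x^(2j)·e^(−2ax²) dx = (2j−1)!!/(4a)^j · √(π/(2a)), odd powers → 0; here √(π/(2a)) = 1.5853.
State is unnormalized: ∫|Ψ|² dx = 7.8712, and ∫Ψ*·x²·Ψ dx = 5.0578, so ⟨x²⟩ = 5.0578 / 7.8712.
⟨x²⟩ = 0.64257.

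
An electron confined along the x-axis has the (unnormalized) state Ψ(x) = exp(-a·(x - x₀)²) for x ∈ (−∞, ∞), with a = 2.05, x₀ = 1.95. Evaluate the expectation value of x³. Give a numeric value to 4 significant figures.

⟨x³⟩ = ∫ x³·|Ψ|² dx / ∫|Ψ|² dx (integrals over the domain).
Gaussian moments (u = x − x₀): ∫u^(2j)·e^(−2au²) du = (2j−1)!!/(4a)^j · √(π/(2a)), odd powers integrate to 0; here √(π/(2a)) = 0.87535.
State is unnormalized: ∫|Ψ|² dx = 0.87535, and ∫Ψ*·x³·Ψ dx = 7.1151, so ⟨x³⟩ = 7.1151 / 0.87535.
⟨x³⟩ = 8.1283.

8.128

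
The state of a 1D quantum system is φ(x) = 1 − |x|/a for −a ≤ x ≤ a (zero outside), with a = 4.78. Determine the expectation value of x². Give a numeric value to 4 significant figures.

2.285

⟨x²⟩ = ∫ x²·|φ|² dx / ∫|φ|² dx (integrals over the domain).
φ is even, so ∫ over [−a, a] = 2∫₀ᵃ with φ = 1 − x/a there: ∫₀ᵃ (1 − x/a)² dx = a/3, ∫₀ᵃ x²(1 − x/a)² dx = a³/30, ∫₀ᵃ x⁴(1 − x/a)² dx = a⁵/105.
State is unnormalized: ∫|φ|² dx = 3.1867, and ∫φ*·x²·φ dx = 7.2810, so ⟨x²⟩ = 7.2810 / 3.1867.
⟨x²⟩ = 2.2848.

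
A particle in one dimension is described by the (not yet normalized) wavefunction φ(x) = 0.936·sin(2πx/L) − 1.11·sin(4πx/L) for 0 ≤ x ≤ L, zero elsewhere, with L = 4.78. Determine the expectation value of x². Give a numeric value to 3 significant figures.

⟨x²⟩ = ∫ x²·|φ|² dx / ∫|φ|² dx (integrals over the domain).
On 0 ≤ x ≤ L (j ≠ l): ∫sin²(jπx/L) dx = L/2, ∫sin(jπx/L)·sin(lπx/L) dx = 0; diagonal moments ∫x·sin²(jπx/L) dx = L²/4, ∫x²·sin²(jπx/L) dx = L³·(1/6 − 1/(4j²π²)); cross terms ∫x·sin(jπx/L)·sin(lπx/L) dx = 0 for j + l even and −4jlL²/(π²(j² − l²)²) for j + l odd, ∫x²·sin(jπx/L)·sin(lπx/L) dx = (−1)^(j+l)·4jlL³/(π²(j² − l²)²); higher powers the same way via product-to-sum and parts.
State is unnormalized: ∫|φ|² dx = 5.0386, and ∫φ*·x²·φ dx = 32.446, so ⟨x²⟩ = 32.446 / 5.0386.
⟨x²⟩ = 6.4395.

6.44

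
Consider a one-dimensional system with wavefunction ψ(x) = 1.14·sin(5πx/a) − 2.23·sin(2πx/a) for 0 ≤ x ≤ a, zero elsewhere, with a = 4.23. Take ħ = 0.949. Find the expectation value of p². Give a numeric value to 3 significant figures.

4.15

p² ψ = −ħ² d²ψ/dx²; ⟨p²⟩ = −ħ² ∫ ψ*·ψ'' dx / ∫|ψ|² dx.
d²/dx² sin(jπx/a) = −(jπ/a)²·sin(jπx/a); on 0 ≤ x ≤ a, ∫sin²(jπx/a) dx = a/2 and ∫sin(jπx/a)·sin(lπx/a) dx = 0 for j ≠ l, so only diagonal terms survive in ∫|ψ|² and ∫ψ·ψ″; ∫ψ·ψ′ dx = [ψ²/2] between the walls = 0.
State is unnormalized: ∫|ψ|² dx = 13.266, and ∫ψ*·(−ħ² ψ'') dx = 55.035, so ⟨p²⟩ = 55.035 / 13.266.
⟨p²⟩ = 4.1485.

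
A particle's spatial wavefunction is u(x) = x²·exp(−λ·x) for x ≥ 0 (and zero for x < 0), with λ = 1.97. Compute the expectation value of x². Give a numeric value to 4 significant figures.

⟨x²⟩ = ∫ x²·|u|² dx / ∫|u|² dx (integrals over the domain).
Every integrand reduces to terms xʲ·e^(−2λx) on [0, ∞); use ∫₀^∞ xʲ·e^(−2λx) dx = j!/(2λ)^(j+1).
State is unnormalized: ∫|u|² dx = 0.025277, and ∫u*·x²·u dx = 0.048849, so ⟨x²⟩ = 0.048849 / 0.025277.
⟨x²⟩ = 1.9325.

1.933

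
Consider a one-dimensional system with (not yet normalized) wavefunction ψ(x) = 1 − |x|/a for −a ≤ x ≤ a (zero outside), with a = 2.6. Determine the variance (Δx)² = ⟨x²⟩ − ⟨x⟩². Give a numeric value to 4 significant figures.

Compute ⟨x⟩ and ⟨x²⟩ separately, then (Δx)² = ⟨x²⟩ − ⟨x⟩².
ψ is even, so ∫ over [−a, a] = 2∫₀ᵃ with ψ = 1 − x/a there: ∫₀ᵃ (1 − x/a)² dx = a/3, ∫₀ᵃ x²(1 − x/a)² dx = a³/30, ∫₀ᵃ x⁴(1 − x/a)² dx = a⁵/105.
Normalization: ∫|ψ|² dx = 1.7333.
⟨x⟩ = 0.0000 and ⟨x²⟩ = 0.67600.
(Δx)² = 0.67600 − (0.0000)² = 0.67600.

0.6760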